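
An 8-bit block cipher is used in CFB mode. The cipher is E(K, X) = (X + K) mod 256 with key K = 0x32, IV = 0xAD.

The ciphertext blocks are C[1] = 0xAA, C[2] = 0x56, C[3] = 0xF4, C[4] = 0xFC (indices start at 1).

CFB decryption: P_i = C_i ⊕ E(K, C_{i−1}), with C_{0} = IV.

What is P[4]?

P[4]: E(K, 0xF4) = 0x26; 0xFC ⊕ 0x26 = 0xDA.

P[4] = 0xDA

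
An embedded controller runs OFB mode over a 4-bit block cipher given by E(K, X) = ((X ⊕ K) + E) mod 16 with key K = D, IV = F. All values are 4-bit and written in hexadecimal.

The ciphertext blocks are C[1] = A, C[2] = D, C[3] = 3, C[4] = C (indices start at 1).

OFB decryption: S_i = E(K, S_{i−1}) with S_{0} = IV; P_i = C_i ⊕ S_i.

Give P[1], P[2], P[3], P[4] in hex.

P[1]: S = E(K, F) = 0; A ⊕ 0 = A.
P[2]: S = E(K, 0) = B; D ⊕ B = 6.
P[3]: S = E(K, B) = 4; 3 ⊕ 4 = 7.
P[4]: S = E(K, 4) = 7; C ⊕ 7 = B.

P[1] = A, P[2] = 6, P[3] = 7, P[4] = B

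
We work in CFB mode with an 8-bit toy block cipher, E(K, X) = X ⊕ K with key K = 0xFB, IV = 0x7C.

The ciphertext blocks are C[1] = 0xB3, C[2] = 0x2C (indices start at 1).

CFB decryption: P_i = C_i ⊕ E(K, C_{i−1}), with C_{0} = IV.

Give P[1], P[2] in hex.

P[1] = 0x34, P[2] = 0x64

P[1]: E(K, 0x7C) = 0x87; 0xB3 ⊕ 0x87 = 0x34.
P[2]: E(K, 0xB3) = 0x48; 0x2C ⊕ 0x48 = 0x64.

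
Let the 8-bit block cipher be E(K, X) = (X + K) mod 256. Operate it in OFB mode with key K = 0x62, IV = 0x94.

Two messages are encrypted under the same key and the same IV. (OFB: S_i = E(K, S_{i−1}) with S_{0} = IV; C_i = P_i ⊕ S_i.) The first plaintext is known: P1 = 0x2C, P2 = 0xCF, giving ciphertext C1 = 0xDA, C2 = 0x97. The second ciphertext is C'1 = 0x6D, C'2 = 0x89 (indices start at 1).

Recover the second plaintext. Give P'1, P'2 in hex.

P'1 = 0x9B, P'2 = 0xD1

In OFB with a reused IV, both messages share the same keystream S_i, so C_i ⊕ C'_i = P_i ⊕ P'_i and thus P'_i = P_i ⊕ C_i ⊕ C'_i.
P'1: 0x2C ⊕ 0xDA ⊕ 0x6D = 0x9B.
P'2: 0xCF ⊕ 0x97 ⊕ 0x89 = 0xD1.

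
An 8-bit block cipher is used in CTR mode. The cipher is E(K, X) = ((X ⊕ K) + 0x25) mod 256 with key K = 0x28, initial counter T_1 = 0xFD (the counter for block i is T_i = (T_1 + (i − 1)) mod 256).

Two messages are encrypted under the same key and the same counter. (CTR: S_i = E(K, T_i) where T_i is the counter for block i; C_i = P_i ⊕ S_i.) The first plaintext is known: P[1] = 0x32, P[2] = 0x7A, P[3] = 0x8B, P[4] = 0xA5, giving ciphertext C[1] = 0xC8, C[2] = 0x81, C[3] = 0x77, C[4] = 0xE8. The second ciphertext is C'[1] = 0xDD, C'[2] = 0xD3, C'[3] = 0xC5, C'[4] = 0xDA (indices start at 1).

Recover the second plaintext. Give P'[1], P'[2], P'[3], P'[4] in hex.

P'[1] = 0x27, P'[2] = 0x28, P'[3] = 0x39, P'[4] = 0x97

In CTR with a reused counter, both messages share the same keystream S_i, so C_i ⊕ C'_i = P_i ⊕ P'_i and thus P'_i = P_i ⊕ C_i ⊕ C'_i.
P'[1]: 0x32 ⊕ 0xC8 ⊕ 0xDD = 0x27.
P'[2]: 0x7A ⊕ 0x81 ⊕ 0xD3 = 0x28.
P'[3]: 0x8B ⊕ 0x77 ⊕ 0xC5 = 0x39.
P'[4]: 0xA5 ⊕ 0xE8 ⊕ 0xDA = 0x97.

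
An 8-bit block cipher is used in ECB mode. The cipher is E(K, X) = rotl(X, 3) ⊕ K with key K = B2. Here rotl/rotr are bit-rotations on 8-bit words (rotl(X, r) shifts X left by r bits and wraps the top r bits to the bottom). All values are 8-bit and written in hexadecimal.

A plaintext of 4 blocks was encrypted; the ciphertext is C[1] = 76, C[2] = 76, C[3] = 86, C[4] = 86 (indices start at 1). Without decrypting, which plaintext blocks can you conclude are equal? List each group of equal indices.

P[1] = P[2]; P[3] = P[4]

ECB encrypts each block independently with the same key, so equal ciphertext blocks imply equal plaintext blocks.
C[1] = C[2] = 76, so P[1] = P[2].
C[3] = C[4] = 86, so P[3] = P[4].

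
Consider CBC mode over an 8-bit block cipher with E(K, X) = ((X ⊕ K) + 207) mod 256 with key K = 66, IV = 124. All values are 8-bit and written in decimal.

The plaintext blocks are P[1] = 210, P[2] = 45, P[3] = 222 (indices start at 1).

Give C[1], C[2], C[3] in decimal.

C[1] = 187, C[2] = 163, C[3] = 14

CBC encryption: C_i = E(K, P_i ⊕ C_{i−1}), with C_{0} = IV.
C[1]: P[1] ⊕ 124 = 174; E(K, 174) = 187.
C[2]: P[2] ⊕ 187 = 150; E(K, 150) = 163.
C[3]: P[3] ⊕ 163 = 125; E(K, 125) = 14.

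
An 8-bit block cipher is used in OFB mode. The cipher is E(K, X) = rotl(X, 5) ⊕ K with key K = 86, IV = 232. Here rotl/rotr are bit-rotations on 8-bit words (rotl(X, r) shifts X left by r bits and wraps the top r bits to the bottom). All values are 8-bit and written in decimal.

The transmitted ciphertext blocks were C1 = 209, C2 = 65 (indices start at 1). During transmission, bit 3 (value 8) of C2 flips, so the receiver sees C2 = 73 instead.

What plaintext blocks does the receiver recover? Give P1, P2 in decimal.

OFB decryption: S_i = E(K, S_{i−1}) with S_{0} = IV; P_i = C_i ⊕ S_i.
Only C2 changed, to 73. In OFB, a change in C_i flips the same bit in P_i only; the keystream is unaffected. Decrypting the received ciphertext:
P1: S = E(K, 232) = 75; 209 ⊕ 75 = 154.
P2: S = E(K, 75) = 63; 73 ⊕ 63 = 118.
Blocks that differ from the original plaintext: P2.

P1 = 154, P2 = 118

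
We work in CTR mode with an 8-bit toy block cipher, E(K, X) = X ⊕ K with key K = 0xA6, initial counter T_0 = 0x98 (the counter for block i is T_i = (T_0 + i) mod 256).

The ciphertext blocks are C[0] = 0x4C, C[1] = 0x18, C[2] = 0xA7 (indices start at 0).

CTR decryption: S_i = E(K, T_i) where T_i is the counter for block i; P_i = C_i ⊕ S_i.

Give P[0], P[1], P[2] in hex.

P[0] = 0x72, P[1] = 0x27, P[2] = 0x9B

P[0]: T = 0x98, S = E(K, T) = 0x3E; 0x4C ⊕ 0x3E = 0x72.
P[1]: T = 0x99, S = E(K, T) = 0x3F; 0x18 ⊕ 0x3F = 0x27.
P[2]: T = 0x9A, S = E(K, T) = 0x3C; 0xA7 ⊕ 0x3C = 0x9B.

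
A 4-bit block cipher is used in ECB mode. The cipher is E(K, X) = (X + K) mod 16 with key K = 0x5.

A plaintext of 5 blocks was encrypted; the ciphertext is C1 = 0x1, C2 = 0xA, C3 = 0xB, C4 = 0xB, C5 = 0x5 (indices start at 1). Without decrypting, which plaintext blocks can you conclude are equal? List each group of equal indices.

P3 = P4

ECB encrypts each block independently with the same key, so equal ciphertext blocks imply equal plaintext blocks.
C3 = C4 = 0xB, so P3 = P4.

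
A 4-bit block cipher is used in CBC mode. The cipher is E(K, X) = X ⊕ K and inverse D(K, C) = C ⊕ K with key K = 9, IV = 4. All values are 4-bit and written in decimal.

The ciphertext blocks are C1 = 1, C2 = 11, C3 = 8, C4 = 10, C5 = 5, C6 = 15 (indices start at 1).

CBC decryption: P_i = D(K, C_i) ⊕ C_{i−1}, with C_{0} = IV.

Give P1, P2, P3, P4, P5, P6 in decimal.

P1: D(K, 1) = 8; 8 ⊕ 4 = 12.
P2: D(K, 11) = 2; 2 ⊕ 1 = 3.
P3: D(K, 8) = 1; 1 ⊕ 11 = 10.
P4: D(K, 10) = 3; 3 ⊕ 8 = 11.
P5: D(K, 5) = 12; 12 ⊕ 10 = 6.
P6: D(K, 15) = 6; 6 ⊕ 5 = 3.

P1 = 12, P2 = 3, P3 = 10, P4 = 11, P5 = 6, P6 = 3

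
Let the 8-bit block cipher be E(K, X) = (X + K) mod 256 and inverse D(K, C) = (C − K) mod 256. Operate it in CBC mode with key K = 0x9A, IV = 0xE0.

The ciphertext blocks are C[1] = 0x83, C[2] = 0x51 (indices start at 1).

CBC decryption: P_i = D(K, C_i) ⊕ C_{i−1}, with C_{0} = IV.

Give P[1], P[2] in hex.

P[1] = 0x09, P[2] = 0x34

P[1]: D(K, 0x83) = 0xE9; 0xE9 ⊕ 0xE0 = 0x09.
P[2]: D(K, 0x51) = 0xB7; 0xB7 ⊕ 0x83 = 0x34.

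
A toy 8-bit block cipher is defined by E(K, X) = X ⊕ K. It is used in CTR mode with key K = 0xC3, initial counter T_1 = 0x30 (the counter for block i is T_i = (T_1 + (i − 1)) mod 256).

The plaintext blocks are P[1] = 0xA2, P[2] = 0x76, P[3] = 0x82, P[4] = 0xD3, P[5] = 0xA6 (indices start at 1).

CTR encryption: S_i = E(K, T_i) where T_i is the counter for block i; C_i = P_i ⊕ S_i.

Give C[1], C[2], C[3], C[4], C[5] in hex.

C[1]: T = 0x30, S = E(K, T) = 0xF3; 0xA2 ⊕ 0xF3 = 0x51.
C[2]: T = 0x31, S = E(K, T) = 0xF2; 0x76 ⊕ 0xF2 = 0x84.
C[3]: T = 0x32, S = E(K, T) = 0xF1; 0x82 ⊕ 0xF1 = 0x73.
C[4]: T = 0x33, S = E(K, T) = 0xF0; 0xD3 ⊕ 0xF0 = 0x23.
C[5]: T = 0x34, S = E(K, T) = 0xF7; 0xA6 ⊕ 0xF7 = 0x51.

C[1] = 0x51, C[2] = 0x84, C[3] = 0x73, C[4] = 0x23, C[5] = 0x51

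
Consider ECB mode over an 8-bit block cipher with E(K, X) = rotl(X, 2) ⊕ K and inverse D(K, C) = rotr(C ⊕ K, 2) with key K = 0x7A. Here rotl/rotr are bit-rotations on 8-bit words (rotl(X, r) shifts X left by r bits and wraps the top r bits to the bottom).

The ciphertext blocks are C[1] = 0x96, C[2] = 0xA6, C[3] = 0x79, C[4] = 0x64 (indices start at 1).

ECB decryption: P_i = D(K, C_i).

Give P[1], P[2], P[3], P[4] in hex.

P[1] = 0x3B, P[2] = 0x37, P[3] = 0xC0, P[4] = 0x87

P[1]: D(K, 0x96) = 0x3B.
P[2]: D(K, 0xA6) = 0x37.
P[3]: D(K, 0x79) = 0xC0.
P[4]: D(K, 0x64) = 0x87.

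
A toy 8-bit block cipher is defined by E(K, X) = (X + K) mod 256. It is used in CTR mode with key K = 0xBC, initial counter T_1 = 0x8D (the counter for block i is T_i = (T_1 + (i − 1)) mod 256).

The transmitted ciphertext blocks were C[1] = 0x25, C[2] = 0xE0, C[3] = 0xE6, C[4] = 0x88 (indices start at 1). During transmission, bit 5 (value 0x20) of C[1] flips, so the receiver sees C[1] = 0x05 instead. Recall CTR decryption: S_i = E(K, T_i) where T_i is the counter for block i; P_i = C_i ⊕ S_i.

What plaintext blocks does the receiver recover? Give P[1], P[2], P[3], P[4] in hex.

Only C[1] changed, to 0x05. In CTR, a change in C_i flips the same bit in P_i only; the keystream is unaffected. Decrypting the received ciphertext:
P[1]: T = 0x8D, S = E(K, T) = 0x49; 0x05 ⊕ 0x49 = 0x4C.
P[2]: T = 0x8E, S = E(K, T) = 0x4A; 0xE0 ⊕ 0x4A = 0xAA.
P[3]: T = 0x8F, S = E(K, T) = 0x4B; 0xE6 ⊕ 0x4B = 0xAD.
P[4]: T = 0x90, S = E(K, T) = 0x4C; 0x88 ⊕ 0x4C = 0xC4.
Blocks that differ from the original plaintext: P[1].

P[1] = 0x4C, P[2] = 0xAA, P[3] = 0xAD, P[4] = 0xC4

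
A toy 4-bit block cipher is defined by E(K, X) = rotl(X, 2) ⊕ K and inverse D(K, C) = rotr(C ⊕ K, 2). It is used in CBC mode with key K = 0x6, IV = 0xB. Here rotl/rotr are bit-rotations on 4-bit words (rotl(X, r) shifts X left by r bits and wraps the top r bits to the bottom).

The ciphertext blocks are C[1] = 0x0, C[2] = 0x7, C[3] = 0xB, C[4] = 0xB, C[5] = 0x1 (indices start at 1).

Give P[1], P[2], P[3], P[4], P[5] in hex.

CBC decryption: P_i = D(K, C_i) ⊕ C_{i−1}, with C_{0} = IV.
P[1]: D(K, 0x0) = 0x9; 0x9 ⊕ 0xB = 0x2.
P[2]: D(K, 0x7) = 0x4; 0x4 ⊕ 0x0 = 0x4.
P[3]: D(K, 0xB) = 0x7; 0x7 ⊕ 0x7 = 0x0.
P[4]: D(K, 0xB) = 0x7; 0x7 ⊕ 0xB = 0xC.
P[5]: D(K, 0x1) = 0xD; 0xD ⊕ 0xB = 0x6.

P[1] = 0x2, P[2] = 0x4, P[3] = 0x0, P[4] = 0xC, P[5] = 0x6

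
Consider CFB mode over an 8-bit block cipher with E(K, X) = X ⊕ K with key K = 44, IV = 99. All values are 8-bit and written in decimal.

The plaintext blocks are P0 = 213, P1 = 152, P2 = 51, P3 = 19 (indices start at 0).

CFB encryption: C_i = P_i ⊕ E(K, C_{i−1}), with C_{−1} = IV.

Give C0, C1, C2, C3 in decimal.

C0 = 154, C1 = 46, C2 = 49, C3 = 14

C0: E(K, 99) = 79; 213 ⊕ 79 = 154.
C1: E(K, 154) = 182; 152 ⊕ 182 = 46.
C2: E(K, 46) = 2; 51 ⊕ 2 = 49.
C3: E(K, 49) = 29; 19 ⊕ 29 = 14.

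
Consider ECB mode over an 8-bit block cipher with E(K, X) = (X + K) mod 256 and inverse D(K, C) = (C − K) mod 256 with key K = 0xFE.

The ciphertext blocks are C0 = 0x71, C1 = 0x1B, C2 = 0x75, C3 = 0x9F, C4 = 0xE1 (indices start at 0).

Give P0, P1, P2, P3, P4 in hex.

P0 = 0x73, P1 = 0x1D, P2 = 0x77, P3 = 0xA1, P4 = 0xE3

ECB decryption: P_i = D(K, C_i).
P0: D(K, 0x71) = 0x73.
P1: D(K, 0x1B) = 0x1D.
P2: D(K, 0x75) = 0x77.
P3: D(K, 0x9F) = 0xA1.
P4: D(K, 0xE1) = 0xE3.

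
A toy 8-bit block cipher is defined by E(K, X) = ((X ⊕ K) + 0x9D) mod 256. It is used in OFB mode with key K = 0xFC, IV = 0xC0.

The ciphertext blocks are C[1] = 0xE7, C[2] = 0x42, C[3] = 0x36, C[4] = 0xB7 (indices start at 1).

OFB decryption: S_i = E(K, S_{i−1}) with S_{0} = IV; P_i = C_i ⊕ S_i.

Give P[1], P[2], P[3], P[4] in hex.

P[1]: S = E(K, 0xC0) = 0xD9; 0xE7 ⊕ 0xD9 = 0x3E.
P[2]: S = E(K, 0xD9) = 0xC2; 0x42 ⊕ 0xC2 = 0x80.
P[3]: S = E(K, 0xC2) = 0xDB; 0x36 ⊕ 0xDB = 0xED.
P[4]: S = E(K, 0xDB) = 0xC4; 0xB7 ⊕ 0xC4 = 0x73.

P[1] = 0x3E, P[2] = 0x80, P[3] = 0xED, P[4] = 0x73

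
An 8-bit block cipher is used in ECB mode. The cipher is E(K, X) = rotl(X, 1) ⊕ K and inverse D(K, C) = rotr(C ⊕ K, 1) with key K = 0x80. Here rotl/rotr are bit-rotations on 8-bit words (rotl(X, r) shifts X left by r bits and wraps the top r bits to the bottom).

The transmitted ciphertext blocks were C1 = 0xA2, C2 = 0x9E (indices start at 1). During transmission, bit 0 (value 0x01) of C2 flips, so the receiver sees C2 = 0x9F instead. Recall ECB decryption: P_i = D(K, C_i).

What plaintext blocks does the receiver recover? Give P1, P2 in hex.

Only C2 changed, to 0x9F. In ECB, a change in C_i affects only P_i. Decrypting the received ciphertext:
P1: D(K, 0xA2) = 0x11.
P2: D(K, 0x9F) = 0x8F.
Blocks that differ from the original plaintext: P2.

P1 = 0x11, P2 = 0x8F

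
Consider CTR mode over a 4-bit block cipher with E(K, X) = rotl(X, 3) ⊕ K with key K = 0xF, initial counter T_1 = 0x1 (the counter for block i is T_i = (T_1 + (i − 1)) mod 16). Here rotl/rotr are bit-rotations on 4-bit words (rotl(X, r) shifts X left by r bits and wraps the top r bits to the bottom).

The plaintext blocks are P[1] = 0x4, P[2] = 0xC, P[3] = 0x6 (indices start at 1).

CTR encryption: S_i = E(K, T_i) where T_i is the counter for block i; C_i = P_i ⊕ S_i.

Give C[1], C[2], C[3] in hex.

C[1]: T = 0x1, S = E(K, T) = 0x7; 0x4 ⊕ 0x7 = 0x3.
C[2]: T = 0x2, S = E(K, T) = 0xE; 0xC ⊕ 0xE = 0x2.
C[3]: T = 0x3, S = E(K, T) = 0x6; 0x6 ⊕ 0x6 = 0x0.

C[1] = 0x3, C[2] = 0x2, C[3] = 0x0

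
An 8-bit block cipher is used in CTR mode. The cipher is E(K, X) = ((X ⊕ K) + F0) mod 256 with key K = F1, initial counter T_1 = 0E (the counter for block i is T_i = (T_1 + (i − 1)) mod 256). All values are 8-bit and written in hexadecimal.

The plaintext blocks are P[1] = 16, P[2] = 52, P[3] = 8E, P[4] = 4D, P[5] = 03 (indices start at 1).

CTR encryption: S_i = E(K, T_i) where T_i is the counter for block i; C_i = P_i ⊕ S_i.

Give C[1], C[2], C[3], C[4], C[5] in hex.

C[1]: T = 0E, S = E(K, T) = EF; 16 ⊕ EF = F9.
C[2]: T = 0F, S = E(K, T) = EE; 52 ⊕ EE = BC.
C[3]: T = 10, S = E(K, T) = D1; 8E ⊕ D1 = 5F.
C[4]: T = 11, S = E(K, T) = D0; 4D ⊕ D0 = 9D.
C[5]: T = 12, S = E(K, T) = D3; 03 ⊕ D3 = D0.

C[1] = F9, C[2] = BC, C[3] = 5F, C[4] = 9D, C[5] = D0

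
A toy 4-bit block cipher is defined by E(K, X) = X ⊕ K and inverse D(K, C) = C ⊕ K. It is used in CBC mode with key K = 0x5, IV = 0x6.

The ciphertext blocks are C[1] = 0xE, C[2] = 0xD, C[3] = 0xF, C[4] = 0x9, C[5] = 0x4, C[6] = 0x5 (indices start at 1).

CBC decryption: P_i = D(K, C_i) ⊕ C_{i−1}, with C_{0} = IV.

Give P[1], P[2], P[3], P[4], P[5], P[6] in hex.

P[1] = 0xD, P[2] = 0x6, P[3] = 0x7, P[4] = 0x3, P[5] = 0x8, P[6] = 0x4

P[1]: D(K, 0xE) = 0xB; 0xB ⊕ 0x6 = 0xD.
P[2]: D(K, 0xD) = 0x8; 0x8 ⊕ 0xE = 0x6.
P[3]: D(K, 0xF) = 0xA; 0xA ⊕ 0xD = 0x7.
P[4]: D(K, 0x9) = 0xC; 0xC ⊕ 0xF = 0x3.
P[5]: D(K, 0x4) = 0x1; 0x1 ⊕ 0x9 = 0x8.
P[6]: D(K, 0x5) = 0x0; 0x0 ⊕ 0x4 = 0x4.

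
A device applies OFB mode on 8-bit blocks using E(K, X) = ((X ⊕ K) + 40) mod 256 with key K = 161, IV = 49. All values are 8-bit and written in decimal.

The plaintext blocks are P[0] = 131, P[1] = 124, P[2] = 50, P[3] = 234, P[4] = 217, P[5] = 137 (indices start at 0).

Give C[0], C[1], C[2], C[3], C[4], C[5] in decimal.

OFB encryption: S_i = E(K, S_{i−1}) with S_{−1} = IV; C_i = P_i ⊕ S_i.
C[0]: S = E(K, 49) = 184; 131 ⊕ 184 = 59.
C[1]: S = E(K, 184) = 65; 124 ⊕ 65 = 61.
C[2]: S = E(K, 65) = 8; 50 ⊕ 8 = 58.
C[3]: S = E(K, 8) = 209; 234 ⊕ 209 = 59.
C[4]: S = E(K, 209) = 152; 217 ⊕ 152 = 65.
C[5]: S = E(K, 152) = 97; 137 ⊕ 97 = 232.

C[0] = 59, C[1] = 61, C[2] = 58, C[3] = 59, C[4] = 65, C[5] = 232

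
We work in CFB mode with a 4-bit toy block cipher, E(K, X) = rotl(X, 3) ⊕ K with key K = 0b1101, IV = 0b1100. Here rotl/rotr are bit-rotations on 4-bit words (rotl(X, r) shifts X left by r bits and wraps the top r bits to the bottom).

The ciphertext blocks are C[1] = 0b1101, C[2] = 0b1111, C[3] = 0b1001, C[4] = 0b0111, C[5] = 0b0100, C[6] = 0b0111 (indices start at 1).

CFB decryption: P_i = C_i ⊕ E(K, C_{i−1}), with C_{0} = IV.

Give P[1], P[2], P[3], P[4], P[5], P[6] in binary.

P[1]: E(K, 0b1100) = 0b1011; 0b1101 ⊕ 0b1011 = 0b0110.
P[2]: E(K, 0b1101) = 0b0011; 0b1111 ⊕ 0b0011 = 0b1100.
P[3]: E(K, 0b1111) = 0b0010; 0b1001 ⊕ 0b0010 = 0b1011.
P[4]: E(K, 0b1001) = 0b0001; 0b0111 ⊕ 0b0001 = 0b0110.
P[5]: E(K, 0b0111) = 0b0110; 0b0100 ⊕ 0b0110 = 0b0010.
P[6]: E(K, 0b0100) = 0b1111; 0b0111 ⊕ 0b1111 = 0b1000.

P[1] = 0b0110, P[2] = 0b1100, P[3] = 0b1011, P[4] = 0b0110, P[5] = 0b0010, P[6] = 0b1000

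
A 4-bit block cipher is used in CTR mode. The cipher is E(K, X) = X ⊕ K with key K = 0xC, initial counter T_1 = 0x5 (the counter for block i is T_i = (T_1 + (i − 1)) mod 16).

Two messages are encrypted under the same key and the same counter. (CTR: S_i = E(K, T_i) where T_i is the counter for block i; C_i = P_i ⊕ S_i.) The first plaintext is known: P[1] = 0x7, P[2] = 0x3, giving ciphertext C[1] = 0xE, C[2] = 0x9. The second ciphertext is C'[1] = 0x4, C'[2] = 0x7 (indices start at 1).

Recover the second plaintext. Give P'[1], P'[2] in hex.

In CTR with a reused counter, both messages share the same keystream S_i, so C_i ⊕ C'_i = P_i ⊕ P'_i and thus P'_i = P_i ⊕ C_i ⊕ C'_i.
P'[1]: 0x7 ⊕ 0xE ⊕ 0x4 = 0xD.
P'[2]: 0x3 ⊕ 0x9 ⊕ 0x7 = 0xD.

P'[1] = 0xD, P'[2] = 0xD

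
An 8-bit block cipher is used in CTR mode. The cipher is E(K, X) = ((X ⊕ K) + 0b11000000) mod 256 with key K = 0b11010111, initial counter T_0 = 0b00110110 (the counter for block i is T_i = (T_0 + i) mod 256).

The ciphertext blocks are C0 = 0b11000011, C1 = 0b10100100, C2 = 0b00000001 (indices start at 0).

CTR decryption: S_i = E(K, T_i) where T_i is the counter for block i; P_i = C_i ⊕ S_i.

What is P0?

P0: T = 0b00110110, S = E(K, T) = 0b10100001; 0b11000011 ⊕ 0b10100001 = 0b01100010.

P0 = 0b01100010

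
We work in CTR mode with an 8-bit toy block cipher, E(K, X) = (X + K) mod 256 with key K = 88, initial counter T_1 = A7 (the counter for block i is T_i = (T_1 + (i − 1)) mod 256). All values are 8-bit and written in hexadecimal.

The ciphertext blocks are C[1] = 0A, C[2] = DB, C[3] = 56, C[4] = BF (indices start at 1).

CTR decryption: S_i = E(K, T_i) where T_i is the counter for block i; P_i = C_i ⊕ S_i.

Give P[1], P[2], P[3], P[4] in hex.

P[1]: T = A7, S = E(K, T) = 2F; 0A ⊕ 2F = 25.
P[2]: T = A8, S = E(K, T) = 30; DB ⊕ 30 = EB.
P[3]: T = A9, S = E(K, T) = 31; 56 ⊕ 31 = 67.
P[4]: T = AA, S = E(K, T) = 32; BF ⊕ 32 = 8D.

P[1] = 25, P[2] = EB, P[3] = 67, P[4] = 8D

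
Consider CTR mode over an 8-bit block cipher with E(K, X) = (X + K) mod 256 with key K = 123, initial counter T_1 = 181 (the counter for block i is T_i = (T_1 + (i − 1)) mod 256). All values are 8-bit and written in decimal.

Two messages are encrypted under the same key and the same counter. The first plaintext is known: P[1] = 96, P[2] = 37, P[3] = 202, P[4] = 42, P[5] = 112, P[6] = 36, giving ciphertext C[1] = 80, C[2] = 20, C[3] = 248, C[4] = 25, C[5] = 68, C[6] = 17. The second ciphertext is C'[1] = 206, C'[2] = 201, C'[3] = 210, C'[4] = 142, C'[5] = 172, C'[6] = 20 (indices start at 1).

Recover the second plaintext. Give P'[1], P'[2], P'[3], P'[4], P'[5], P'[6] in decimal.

P'[1] = 254, P'[2] = 248, P'[3] = 224, P'[4] = 189, P'[5] = 152, P'[6] = 33

In CTR with a reused counter, both messages share the same keystream S_i, so C_i ⊕ C'_i = P_i ⊕ P'_i and thus P'_i = P_i ⊕ C_i ⊕ C'_i.
P'[1]: 96 ⊕ 80 ⊕ 206 = 254.
P'[2]: 37 ⊕ 20 ⊕ 201 = 248.
P'[3]: 202 ⊕ 248 ⊕ 210 = 224.
P'[4]: 42 ⊕ 25 ⊕ 142 = 189.
P'[5]: 112 ⊕ 68 ⊕ 172 = 152.
P'[6]: 36 ⊕ 17 ⊕ 20 = 33.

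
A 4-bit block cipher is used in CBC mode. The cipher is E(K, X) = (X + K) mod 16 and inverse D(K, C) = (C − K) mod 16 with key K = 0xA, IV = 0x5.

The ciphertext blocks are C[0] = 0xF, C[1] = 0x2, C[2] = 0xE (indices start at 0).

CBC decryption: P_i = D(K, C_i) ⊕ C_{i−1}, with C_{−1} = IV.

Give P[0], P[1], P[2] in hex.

P[0]: D(K, 0xF) = 0x5; 0x5 ⊕ 0x5 = 0x0.
P[1]: D(K, 0x2) = 0x8; 0x8 ⊕ 0xF = 0x7.
P[2]: D(K, 0xE) = 0x4; 0x4 ⊕ 0x2 = 0x6.

P[0] = 0x0, P[1] = 0x7, P[2] = 0x6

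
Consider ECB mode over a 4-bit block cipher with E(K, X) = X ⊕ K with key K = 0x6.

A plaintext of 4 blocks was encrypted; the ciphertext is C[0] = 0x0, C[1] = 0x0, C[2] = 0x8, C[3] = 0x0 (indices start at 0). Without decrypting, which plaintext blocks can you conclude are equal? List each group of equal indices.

P[0] = P[1] = P[3]

ECB encrypts each block independently with the same key, so equal ciphertext blocks imply equal plaintext blocks.
C[0] = C[1] = C[3] = 0x0, so P[0] = P[1] = P[3].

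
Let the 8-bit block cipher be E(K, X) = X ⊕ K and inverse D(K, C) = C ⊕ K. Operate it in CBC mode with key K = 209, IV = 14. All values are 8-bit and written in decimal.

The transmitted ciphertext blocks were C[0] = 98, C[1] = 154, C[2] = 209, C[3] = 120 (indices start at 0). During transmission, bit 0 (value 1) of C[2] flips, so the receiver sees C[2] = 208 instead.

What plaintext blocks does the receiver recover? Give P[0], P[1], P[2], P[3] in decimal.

CBC decryption: P_i = D(K, C_i) ⊕ C_{i−1}, with C_{−1} = IV.
Only C[2] changed, to 208. In CBC, a change in C_i garbles P_i and flips the same bit in P_{i+1}. Decrypting the received ciphertext:
P[0]: D(K, 98) = 179; 179 ⊕ 14 = 189.
P[1]: D(K, 154) = 75; 75 ⊕ 98 = 41.
P[2]: D(K, 208) = 1; 1 ⊕ 154 = 155.
P[3]: D(K, 120) = 169; 169 ⊕ 208 = 121.
Blocks that differ from the original plaintext: P[2], P[3].

P[0] = 189, P[1] = 41, P[2] = 155, P[3] = 121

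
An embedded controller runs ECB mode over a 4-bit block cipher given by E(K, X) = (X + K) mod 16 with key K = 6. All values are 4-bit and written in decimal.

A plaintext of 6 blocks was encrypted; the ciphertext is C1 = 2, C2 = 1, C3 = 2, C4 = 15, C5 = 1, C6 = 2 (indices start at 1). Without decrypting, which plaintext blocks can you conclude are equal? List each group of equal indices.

P1 = P3 = P6; P2 = P5

ECB encrypts each block independently with the same key, so equal ciphertext blocks imply equal plaintext blocks.
C1 = C3 = C6 = 2, so P1 = P3 = P6.
C2 = C5 = 1, so P2 = P5.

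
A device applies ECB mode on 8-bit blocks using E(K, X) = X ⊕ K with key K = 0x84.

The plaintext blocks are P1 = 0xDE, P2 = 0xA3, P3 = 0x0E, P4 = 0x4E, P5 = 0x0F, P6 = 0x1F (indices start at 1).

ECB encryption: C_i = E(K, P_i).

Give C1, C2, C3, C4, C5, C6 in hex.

C1: E(K, 0xDE) = 0x5A.
C2: E(K, 0xA3) = 0x27.
C3: E(K, 0x0E) = 0x8A.
C4: E(K, 0x4E) = 0xCA.
C5: E(K, 0x0F) = 0x8B.
C6: E(K, 0x1F) = 0x9B.

C1 = 0x5A, C2 = 0x27, C3 = 0x8A, C4 = 0xCA, C5 = 0x8B, C6 = 0x9B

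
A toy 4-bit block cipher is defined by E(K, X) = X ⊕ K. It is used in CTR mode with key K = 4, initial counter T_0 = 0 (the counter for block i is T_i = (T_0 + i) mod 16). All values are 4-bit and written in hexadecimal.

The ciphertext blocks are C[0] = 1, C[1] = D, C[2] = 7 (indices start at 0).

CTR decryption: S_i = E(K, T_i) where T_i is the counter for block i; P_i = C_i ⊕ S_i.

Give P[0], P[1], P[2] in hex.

P[0] = 5, P[1] = 8, P[2] = 1

P[0]: T = 0, S = E(K, T) = 4; 1 ⊕ 4 = 5.
P[1]: T = 1, S = E(K, T) = 5; D ⊕ 5 = 8.
P[2]: T = 2, S = E(K, T) = 6; 7 ⊕ 6 = 1.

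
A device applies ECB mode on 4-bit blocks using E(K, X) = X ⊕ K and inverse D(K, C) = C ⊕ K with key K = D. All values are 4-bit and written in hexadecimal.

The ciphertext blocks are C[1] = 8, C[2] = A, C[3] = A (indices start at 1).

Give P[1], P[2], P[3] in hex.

ECB decryption: P_i = D(K, C_i).
P[1]: D(K, 8) = 5.
P[2]: D(K, A) = 7.
P[3]: D(K, A) = 7.

P[1] = 5, P[2] = 7, P[3] = 7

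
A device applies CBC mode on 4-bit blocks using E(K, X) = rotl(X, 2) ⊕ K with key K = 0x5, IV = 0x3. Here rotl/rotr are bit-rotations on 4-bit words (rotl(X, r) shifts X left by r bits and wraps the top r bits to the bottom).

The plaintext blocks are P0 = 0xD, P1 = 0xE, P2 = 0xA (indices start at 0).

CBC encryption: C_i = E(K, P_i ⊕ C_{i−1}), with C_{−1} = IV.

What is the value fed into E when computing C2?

0xF

C0: P0 ⊕ 0x3 = 0xE; E(K, 0xE) = 0xE.
C1: P1 ⊕ 0xE = 0x0; E(K, 0x0) = 0x5.
C2: P2 ⊕ 0x5 = 0xF; E(K, 0xF) = 0xA.
So the input to E for block 2 is 0xF.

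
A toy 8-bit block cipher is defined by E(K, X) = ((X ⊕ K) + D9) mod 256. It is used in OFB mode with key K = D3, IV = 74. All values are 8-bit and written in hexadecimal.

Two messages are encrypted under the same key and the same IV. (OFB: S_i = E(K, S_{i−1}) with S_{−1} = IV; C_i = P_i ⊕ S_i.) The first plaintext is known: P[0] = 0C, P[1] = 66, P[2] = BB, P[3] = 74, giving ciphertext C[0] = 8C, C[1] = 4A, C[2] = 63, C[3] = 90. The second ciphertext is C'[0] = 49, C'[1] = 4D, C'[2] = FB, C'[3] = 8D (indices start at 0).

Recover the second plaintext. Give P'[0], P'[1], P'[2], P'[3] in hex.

In OFB with a reused IV, both messages share the same keystream S_i, so C_i ⊕ C'_i = P_i ⊕ P'_i and thus P'_i = P_i ⊕ C_i ⊕ C'_i.
P'[0]: 0C ⊕ 8C ⊕ 49 = C9.
P'[1]: 66 ⊕ 4A ⊕ 4D = 61.
P'[2]: BB ⊕ 63 ⊕ FB = 23.
P'[3]: 74 ⊕ 90 ⊕ 8D = 69.

P'[0] = C9, P'[1] = 61, P'[2] = 23, P'[3] = 69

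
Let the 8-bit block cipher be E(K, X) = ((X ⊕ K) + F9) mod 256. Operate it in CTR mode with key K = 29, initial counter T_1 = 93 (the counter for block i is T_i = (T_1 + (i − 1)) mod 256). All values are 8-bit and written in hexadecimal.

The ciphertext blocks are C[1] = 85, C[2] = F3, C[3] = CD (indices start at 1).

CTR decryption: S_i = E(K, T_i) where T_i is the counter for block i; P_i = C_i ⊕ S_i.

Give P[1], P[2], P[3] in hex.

P[1]: T = 93, S = E(K, T) = B3; 85 ⊕ B3 = 36.
P[2]: T = 94, S = E(K, T) = B6; F3 ⊕ B6 = 45.
P[3]: T = 95, S = E(K, T) = B5; CD ⊕ B5 = 78.

P[1] = 36, P[2] = 45, P[3] = 78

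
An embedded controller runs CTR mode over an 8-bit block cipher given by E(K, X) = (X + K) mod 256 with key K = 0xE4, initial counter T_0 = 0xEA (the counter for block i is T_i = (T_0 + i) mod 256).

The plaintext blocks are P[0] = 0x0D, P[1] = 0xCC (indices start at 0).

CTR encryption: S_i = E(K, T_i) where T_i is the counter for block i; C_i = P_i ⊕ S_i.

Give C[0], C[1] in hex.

C[0] = 0xC3, C[1] = 0x03

C[0]: T = 0xEA, S = E(K, T) = 0xCE; 0x0D ⊕ 0xCE = 0xC3.
C[1]: T = 0xEB, S = E(K, T) = 0xCF; 0xCC ⊕ 0xCF = 0x03.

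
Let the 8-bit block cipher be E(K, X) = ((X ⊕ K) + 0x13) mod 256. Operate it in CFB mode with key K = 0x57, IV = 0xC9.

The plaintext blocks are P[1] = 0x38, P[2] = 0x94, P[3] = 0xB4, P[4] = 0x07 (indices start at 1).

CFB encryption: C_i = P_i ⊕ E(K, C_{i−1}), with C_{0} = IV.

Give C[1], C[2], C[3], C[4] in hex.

C[1] = 0x89, C[2] = 0x65, C[3] = 0xF1, C[4] = 0xBE

C[1]: E(K, 0xC9) = 0xB1; 0x38 ⊕ 0xB1 = 0x89.
C[2]: E(K, 0x89) = 0xF1; 0x94 ⊕ 0xF1 = 0x65.
C[3]: E(K, 0x65) = 0x45; 0xB4 ⊕ 0x45 = 0xF1.
C[4]: E(K, 0xF1) = 0xB9; 0x07 ⊕ 0xB9 = 0xBE.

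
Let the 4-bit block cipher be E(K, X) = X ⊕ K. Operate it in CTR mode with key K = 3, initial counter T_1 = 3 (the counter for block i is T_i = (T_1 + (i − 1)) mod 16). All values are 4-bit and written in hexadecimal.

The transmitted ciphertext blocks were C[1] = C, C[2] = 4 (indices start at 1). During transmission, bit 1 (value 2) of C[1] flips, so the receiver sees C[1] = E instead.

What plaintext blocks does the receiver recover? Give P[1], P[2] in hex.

CTR decryption: S_i = E(K, T_i) where T_i is the counter for block i; P_i = C_i ⊕ S_i.
Only C[1] changed, to E. In CTR, a change in C_i flips the same bit in P_i only; the keystream is unaffected. Decrypting the received ciphertext:
P[1]: T = 3, S = E(K, T) = 0; E ⊕ 0 = E.
P[2]: T = 4, S = E(K, T) = 7; 4 ⊕ 7 = 3.
Blocks that differ from the original plaintext: P[1].

P[1] = E, P[2] = 3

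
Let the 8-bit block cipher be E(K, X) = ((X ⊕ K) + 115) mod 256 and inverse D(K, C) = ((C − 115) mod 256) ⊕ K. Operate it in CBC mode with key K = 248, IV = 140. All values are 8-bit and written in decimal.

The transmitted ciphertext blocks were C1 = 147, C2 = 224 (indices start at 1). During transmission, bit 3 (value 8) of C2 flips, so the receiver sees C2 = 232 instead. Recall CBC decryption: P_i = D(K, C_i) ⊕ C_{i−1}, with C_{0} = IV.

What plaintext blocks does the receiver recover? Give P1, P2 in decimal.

P1 = 84, P2 = 30

Only C2 changed, to 232. In CBC, a change in C_i garbles P_i and flips the same bit in P_{i+1}. Decrypting the received ciphertext:
P1: D(K, 147) = 216; 216 ⊕ 140 = 84.
P2: D(K, 232) = 141; 141 ⊕ 147 = 30.
Blocks that differ from the original plaintext: P2.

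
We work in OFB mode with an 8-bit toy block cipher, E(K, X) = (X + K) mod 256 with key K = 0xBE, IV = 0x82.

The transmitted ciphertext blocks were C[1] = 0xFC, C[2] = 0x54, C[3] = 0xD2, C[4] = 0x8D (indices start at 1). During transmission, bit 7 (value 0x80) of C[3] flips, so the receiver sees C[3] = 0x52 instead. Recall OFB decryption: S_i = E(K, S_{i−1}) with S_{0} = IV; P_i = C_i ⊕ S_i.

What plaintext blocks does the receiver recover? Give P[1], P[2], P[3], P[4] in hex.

Only C[3] changed, to 0x52. In OFB, a change in C_i flips the same bit in P_i only; the keystream is unaffected. Decrypting the received ciphertext:
P[1]: S = E(K, 0x82) = 0x40; 0xFC ⊕ 0x40 = 0xBC.
P[2]: S = E(K, 0x40) = 0xFE; 0x54 ⊕ 0xFE = 0xAA.
P[3]: S = E(K, 0xFE) = 0xBC; 0x52 ⊕ 0xBC = 0xEE.
P[4]: S = E(K, 0xBC) = 0x7A; 0x8D ⊕ 0x7A = 0xF7.
Blocks that differ from the original plaintext: P[3].

P[1] = 0xBC, P[2] = 0xAA, P[3] = 0xEE, P[4] = 0xF7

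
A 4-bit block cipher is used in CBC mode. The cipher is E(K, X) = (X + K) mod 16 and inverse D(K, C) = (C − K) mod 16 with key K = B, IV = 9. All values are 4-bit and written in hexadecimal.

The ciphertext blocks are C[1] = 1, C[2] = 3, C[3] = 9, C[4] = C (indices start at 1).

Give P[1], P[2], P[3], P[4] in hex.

P[1] = F, P[2] = 9, P[3] = D, P[4] = 8

CBC decryption: P_i = D(K, C_i) ⊕ C_{i−1}, with C_{0} = IV.
P[1]: D(K, 1) = 6; 6 ⊕ 9 = F.
P[2]: D(K, 3) = 8; 8 ⊕ 1 = 9.
P[3]: D(K, 9) = E; E ⊕ 3 = D.
P[4]: D(K, C) = 1; 1 ⊕ 9 = 8.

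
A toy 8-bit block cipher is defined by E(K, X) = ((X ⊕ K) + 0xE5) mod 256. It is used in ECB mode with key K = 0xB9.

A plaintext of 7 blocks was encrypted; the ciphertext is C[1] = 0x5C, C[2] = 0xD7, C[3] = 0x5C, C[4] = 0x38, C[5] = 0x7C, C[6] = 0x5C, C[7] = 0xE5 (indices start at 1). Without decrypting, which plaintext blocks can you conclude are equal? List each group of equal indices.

P[1] = P[3] = P[6]

ECB encrypts each block independently with the same key, so equal ciphertext blocks imply equal plaintext blocks.
C[1] = C[3] = C[6] = 0x5C, so P[1] = P[3] = P[6].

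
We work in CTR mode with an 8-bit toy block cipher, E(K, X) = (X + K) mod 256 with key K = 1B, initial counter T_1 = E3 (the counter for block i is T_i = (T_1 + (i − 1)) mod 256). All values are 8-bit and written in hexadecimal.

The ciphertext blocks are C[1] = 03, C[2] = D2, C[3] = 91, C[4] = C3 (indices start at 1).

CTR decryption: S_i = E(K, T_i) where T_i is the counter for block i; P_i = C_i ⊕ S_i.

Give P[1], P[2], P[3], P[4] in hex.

P[1]: T = E3, S = E(K, T) = FE; 03 ⊕ FE = FD.
P[2]: T = E4, S = E(K, T) = FF; D2 ⊕ FF = 2D.
P[3]: T = E5, S = E(K, T) = 00; 91 ⊕ 00 = 91.
P[4]: T = E6, S = E(K, T) = 01; C3 ⊕ 01 = C2.

P[1] = FD, P[2] = 2D, P[3] = 91, P[4] = C2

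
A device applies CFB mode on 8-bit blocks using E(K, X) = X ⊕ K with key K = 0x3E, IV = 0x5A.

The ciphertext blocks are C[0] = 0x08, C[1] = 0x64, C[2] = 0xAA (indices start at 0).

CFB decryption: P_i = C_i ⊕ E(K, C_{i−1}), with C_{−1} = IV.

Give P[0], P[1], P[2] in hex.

P[0] = 0x6C, P[1] = 0x52, P[2] = 0xF0

P[0]: E(K, 0x5A) = 0x64; 0x08 ⊕ 0x64 = 0x6C.
P[1]: E(K, 0x08) = 0x36; 0x64 ⊕ 0x36 = 0x52.
P[2]: E(K, 0x64) = 0x5A; 0xAA ⊕ 0x5A = 0xF0.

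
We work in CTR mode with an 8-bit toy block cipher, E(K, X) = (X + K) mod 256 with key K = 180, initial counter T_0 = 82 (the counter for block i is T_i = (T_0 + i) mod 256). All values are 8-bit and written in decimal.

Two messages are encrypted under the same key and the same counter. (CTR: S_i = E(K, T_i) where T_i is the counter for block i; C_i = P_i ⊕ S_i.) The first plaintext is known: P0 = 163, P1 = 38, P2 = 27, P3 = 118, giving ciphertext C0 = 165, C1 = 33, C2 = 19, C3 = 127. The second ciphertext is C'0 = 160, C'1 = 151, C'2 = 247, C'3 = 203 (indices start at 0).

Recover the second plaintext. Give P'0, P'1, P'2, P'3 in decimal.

In CTR with a reused counter, both messages share the same keystream S_i, so C_i ⊕ C'_i = P_i ⊕ P'_i and thus P'_i = P_i ⊕ C_i ⊕ C'_i.
P'0: 163 ⊕ 165 ⊕ 160 = 166.
P'1: 38 ⊕ 33 ⊕ 151 = 144.
P'2: 27 ⊕ 19 ⊕ 247 = 255.
P'3: 118 ⊕ 127 ⊕ 203 = 194.

P'0 = 166, P'1 = 144, P'2 = 255, P'3 = 194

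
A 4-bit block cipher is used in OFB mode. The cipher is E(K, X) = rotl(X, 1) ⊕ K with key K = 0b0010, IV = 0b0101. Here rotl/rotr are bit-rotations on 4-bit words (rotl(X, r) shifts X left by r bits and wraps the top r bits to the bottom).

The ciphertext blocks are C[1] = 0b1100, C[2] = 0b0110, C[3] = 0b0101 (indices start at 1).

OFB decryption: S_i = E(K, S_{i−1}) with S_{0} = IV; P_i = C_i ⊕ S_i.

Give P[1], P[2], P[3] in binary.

P[1] = 0b0100, P[2] = 0b0101, P[3] = 0b0001

P[1]: S = E(K, 0b0101) = 0b1000; 0b1100 ⊕ 0b1000 = 0b0100.
P[2]: S = E(K, 0b1000) = 0b0011; 0b0110 ⊕ 0b0011 = 0b0101.
P[3]: S = E(K, 0b0011) = 0b0100; 0b0101 ⊕ 0b0100 = 0b0001.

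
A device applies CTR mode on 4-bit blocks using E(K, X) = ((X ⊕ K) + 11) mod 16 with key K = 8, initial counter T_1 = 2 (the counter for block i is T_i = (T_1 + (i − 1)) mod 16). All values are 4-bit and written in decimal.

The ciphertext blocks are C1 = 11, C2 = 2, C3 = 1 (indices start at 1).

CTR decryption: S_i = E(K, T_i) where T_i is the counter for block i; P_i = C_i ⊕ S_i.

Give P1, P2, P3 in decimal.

P1: T = 2, S = E(K, T) = 5; 11 ⊕ 5 = 14.
P2: T = 3, S = E(K, T) = 6; 2 ⊕ 6 = 4.
P3: T = 4, S = E(K, T) = 7; 1 ⊕ 7 = 6.

P1 = 14, P2 = 4, P3 = 6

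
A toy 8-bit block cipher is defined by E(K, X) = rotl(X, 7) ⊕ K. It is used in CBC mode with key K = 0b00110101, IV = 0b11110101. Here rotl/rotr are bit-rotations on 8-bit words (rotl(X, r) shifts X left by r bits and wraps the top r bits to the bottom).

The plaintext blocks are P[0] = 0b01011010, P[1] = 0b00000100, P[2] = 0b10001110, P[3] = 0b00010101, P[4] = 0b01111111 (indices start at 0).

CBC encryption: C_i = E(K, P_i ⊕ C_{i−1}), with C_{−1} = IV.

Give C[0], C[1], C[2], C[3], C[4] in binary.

C[0] = 0b11100010, C[1] = 0b01000110, C[2] = 0b01010001, C[3] = 0b00010111, C[4] = 0b00000001

C[0]: P[0] ⊕ 0b11110101 = 0b10101111; E(K, 0b10101111) = 0b11100010.
C[1]: P[1] ⊕ 0b11100010 = 0b11100110; E(K, 0b11100110) = 0b01000110.
C[2]: P[2] ⊕ 0b01000110 = 0b11001000; E(K, 0b11001000) = 0b01010001.
C[3]: P[3] ⊕ 0b01010001 = 0b01000100; E(K, 0b01000100) = 0b00010111.
C[4]: P[4] ⊕ 0b00010111 = 0b01101000; E(K, 0b01101000) = 0b00000001.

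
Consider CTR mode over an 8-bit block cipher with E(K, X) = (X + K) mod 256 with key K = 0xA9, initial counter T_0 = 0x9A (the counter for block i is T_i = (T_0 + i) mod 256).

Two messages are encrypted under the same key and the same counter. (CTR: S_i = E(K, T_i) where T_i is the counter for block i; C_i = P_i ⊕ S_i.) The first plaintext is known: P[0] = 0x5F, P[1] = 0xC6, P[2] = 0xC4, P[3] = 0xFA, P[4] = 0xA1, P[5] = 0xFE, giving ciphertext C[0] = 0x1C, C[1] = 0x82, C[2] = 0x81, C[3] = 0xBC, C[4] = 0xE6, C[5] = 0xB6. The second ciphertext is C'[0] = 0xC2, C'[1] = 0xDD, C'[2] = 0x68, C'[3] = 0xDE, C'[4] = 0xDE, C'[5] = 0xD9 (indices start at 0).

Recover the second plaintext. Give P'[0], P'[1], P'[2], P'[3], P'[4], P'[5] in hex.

In CTR with a reused counter, both messages share the same keystream S_i, so C_i ⊕ C'_i = P_i ⊕ P'_i and thus P'_i = P_i ⊕ C_i ⊕ C'_i.
P'[0]: 0x5F ⊕ 0x1C ⊕ 0xC2 = 0x81.
P'[1]: 0xC6 ⊕ 0x82 ⊕ 0xDD = 0x99.
P'[2]: 0xC4 ⊕ 0x81 ⊕ 0x68 = 0x2D.
P'[3]: 0xFA ⊕ 0xBC ⊕ 0xDE = 0x98.
P'[4]: 0xA1 ⊕ 0xE6 ⊕ 0xDE = 0x99.
P'[5]: 0xFE ⊕ 0xB6 ⊕ 0xD9 = 0x91.

P'[0] = 0x81, P'[1] = 0x99, P'[2] = 0x2D, P'[3] = 0x98, P'[4] = 0x99, P'[5] = 0x91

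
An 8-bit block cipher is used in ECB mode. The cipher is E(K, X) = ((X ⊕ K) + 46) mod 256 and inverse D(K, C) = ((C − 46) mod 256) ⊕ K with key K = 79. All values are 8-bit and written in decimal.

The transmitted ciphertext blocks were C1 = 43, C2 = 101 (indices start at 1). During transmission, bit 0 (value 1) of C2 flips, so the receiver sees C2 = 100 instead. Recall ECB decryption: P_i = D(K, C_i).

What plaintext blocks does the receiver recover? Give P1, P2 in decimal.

Only C2 changed, to 100. In ECB, a change in C_i affects only P_i. Decrypting the received ciphertext:
P1: D(K, 43) = 178.
P2: D(K, 100) = 121.
Blocks that differ from the original plaintext: P2.

P1 = 178, P2 = 121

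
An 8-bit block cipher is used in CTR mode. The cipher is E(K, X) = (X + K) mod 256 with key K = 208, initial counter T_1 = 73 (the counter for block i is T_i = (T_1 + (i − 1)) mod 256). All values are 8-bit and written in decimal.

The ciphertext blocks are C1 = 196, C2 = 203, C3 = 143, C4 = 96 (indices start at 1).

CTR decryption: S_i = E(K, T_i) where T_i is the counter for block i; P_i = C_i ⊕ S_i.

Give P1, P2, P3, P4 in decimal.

P1 = 221, P2 = 209, P3 = 148, P4 = 124

P1: T = 73, S = E(K, T) = 25; 196 ⊕ 25 = 221.
P2: T = 74, S = E(K, T) = 26; 203 ⊕ 26 = 209.
P3: T = 75, S = E(K, T) = 27; 143 ⊕ 27 = 148.
P4: T = 76, S = E(K, T) = 28; 96 ⊕ 28 = 124.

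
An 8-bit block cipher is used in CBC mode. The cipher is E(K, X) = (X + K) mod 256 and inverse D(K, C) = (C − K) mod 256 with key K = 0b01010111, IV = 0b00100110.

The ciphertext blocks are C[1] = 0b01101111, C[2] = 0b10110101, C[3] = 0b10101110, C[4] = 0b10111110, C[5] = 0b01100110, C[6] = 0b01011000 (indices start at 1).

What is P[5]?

P[5] = 0b10110001

CBC decryption: P_i = D(K, C_i) ⊕ C_{i−1}, with C_{0} = IV.
P[5]: D(K, 0b01100110) = 0b00001111; 0b00001111 ⊕ 0b10111110 = 0b10110001.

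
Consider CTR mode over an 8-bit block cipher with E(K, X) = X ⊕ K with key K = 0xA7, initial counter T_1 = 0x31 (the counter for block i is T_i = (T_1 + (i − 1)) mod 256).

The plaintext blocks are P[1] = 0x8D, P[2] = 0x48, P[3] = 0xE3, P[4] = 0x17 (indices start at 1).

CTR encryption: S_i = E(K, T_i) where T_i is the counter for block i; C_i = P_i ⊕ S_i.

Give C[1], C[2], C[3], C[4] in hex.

C[1]: T = 0x31, S = E(K, T) = 0x96; 0x8D ⊕ 0x96 = 0x1B.
C[2]: T = 0x32, S = E(K, T) = 0x95; 0x48 ⊕ 0x95 = 0xDD.
C[3]: T = 0x33, S = E(K, T) = 0x94; 0xE3 ⊕ 0x94 = 0x77.
C[4]: T = 0x34, S = E(K, T) = 0x93; 0x17 ⊕ 0x93 = 0x84.

C[1] = 0x1B, C[2] = 0xDD, C[3] = 0x77, C[4] = 0x84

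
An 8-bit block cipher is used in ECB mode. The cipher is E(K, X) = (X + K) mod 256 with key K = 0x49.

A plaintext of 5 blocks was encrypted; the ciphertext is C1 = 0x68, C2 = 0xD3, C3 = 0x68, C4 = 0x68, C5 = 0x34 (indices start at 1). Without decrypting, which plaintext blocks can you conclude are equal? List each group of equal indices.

P1 = P3 = P4

ECB encrypts each block independently with the same key, so equal ciphertext blocks imply equal plaintext blocks.
C1 = C3 = C4 = 0x68, so P1 = P3 = P4.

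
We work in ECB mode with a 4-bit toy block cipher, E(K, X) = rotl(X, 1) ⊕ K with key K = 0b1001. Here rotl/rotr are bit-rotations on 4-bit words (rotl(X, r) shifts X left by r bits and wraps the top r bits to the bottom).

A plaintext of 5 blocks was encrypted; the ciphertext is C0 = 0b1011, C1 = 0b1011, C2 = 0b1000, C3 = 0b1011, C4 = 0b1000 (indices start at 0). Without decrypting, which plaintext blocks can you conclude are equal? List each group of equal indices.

P0 = P1 = P3; P2 = P4

ECB encrypts each block independently with the same key, so equal ciphertext blocks imply equal plaintext blocks.
C0 = C1 = C3 = 0b1011, so P0 = P1 = P3.
C2 = C4 = 0b1000, so P2 = P4.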